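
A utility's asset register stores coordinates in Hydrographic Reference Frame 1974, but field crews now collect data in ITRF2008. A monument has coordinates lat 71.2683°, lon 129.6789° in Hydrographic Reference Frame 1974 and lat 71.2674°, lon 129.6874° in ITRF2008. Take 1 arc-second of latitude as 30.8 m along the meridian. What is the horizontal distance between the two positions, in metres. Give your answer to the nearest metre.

Δφ = 71.2674° − 71.2683° = -0.0009°; Δλ = 129.6874° − 129.6789° = +0.0085°.
1° of latitude = 3600 × 30.80 = 110880 m.
ΔN = Δφ × 110880 = -99.8 m; ΔE = Δλ × 110880 × cos(71.2683°) = +0.0085 × 110880 × 0.321137 = 302.7 m.
Distance = √(ΔE² + ΔN²) = √(302.7² + (-99.8)²) = 318.7 m.

319 m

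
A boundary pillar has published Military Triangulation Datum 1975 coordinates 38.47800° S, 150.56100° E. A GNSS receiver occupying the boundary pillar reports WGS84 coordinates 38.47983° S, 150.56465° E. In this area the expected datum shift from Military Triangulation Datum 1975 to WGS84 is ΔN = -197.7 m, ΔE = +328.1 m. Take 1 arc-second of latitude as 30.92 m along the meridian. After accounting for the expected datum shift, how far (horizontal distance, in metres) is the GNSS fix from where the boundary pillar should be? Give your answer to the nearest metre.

Observed coordinate differences: Δφ = -0.00183°, Δλ = +0.00365°.
Converting to metres (1° lat = 111312 m, cos φ = 0.782847): observed ΔN = -203.7 m, observed ΔE = 318.1 m.
Subtracting the expected shift leaves a residual of -203.7 − (-197.7) = -6.0 m north and 318.1 − (328.1) = -10.0 m east.
Residual distance = √((-6.0)² + (-10.0)²) = 11.7 m.

12 m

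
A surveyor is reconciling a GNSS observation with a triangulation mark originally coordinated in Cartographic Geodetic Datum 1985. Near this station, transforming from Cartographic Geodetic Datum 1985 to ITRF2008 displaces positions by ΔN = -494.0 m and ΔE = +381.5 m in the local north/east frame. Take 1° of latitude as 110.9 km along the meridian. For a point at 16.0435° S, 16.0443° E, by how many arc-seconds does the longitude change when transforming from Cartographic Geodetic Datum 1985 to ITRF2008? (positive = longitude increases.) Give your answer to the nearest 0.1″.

At latitude -16.0435°, cos φ = 0.961052.
1° of longitude at this latitude = 110.9 × cos φ = 106.58 km, so Δλ = 381.5 / 106580.7 = 0.0035794° = 12.886″.

Δλ = 12.9″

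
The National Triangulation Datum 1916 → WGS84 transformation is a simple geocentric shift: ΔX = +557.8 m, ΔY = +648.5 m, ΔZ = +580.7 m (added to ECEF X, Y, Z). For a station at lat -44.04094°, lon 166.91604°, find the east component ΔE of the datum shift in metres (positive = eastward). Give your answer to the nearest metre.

ΔE = -758 m

The local east axis at (φ, λ) is (−sin λ, cos λ, 0), so ΔE = −sin(166.91604°)·557.8 + cos(166.91604°)·648.5 = -757.94 m.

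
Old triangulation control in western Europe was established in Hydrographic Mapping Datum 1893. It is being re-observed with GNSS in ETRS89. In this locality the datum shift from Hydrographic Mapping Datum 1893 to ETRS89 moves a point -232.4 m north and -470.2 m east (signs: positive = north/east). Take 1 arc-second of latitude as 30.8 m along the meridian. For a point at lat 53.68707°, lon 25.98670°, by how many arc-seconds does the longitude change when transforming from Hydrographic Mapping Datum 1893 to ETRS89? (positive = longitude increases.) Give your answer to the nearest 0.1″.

At latitude 53.68707°, cos φ = 0.592195.
1″ of longitude at this latitude = 30.80 × cos φ = 18.2396 m, so Δλ = -470.2 / 18.2396 = -25.779″.

Δλ = -25.8″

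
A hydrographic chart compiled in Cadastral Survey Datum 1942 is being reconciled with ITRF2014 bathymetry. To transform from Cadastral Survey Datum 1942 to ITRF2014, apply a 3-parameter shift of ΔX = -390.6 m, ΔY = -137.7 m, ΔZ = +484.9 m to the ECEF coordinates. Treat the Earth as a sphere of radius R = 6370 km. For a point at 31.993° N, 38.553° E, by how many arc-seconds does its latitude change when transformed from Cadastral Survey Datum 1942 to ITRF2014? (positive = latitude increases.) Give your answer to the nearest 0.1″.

sin φ = 0.529816, cos φ = 0.848113, sin λ = 0.623238, cos λ = 0.782032.
North component: ΔN = −sin φ cos λ·ΔX − sin φ sin λ·ΔY + cos φ·ΔZ = −(0.529816)(0.782032)(-390.6) − (0.529816)(0.623238)(-137.7) + (0.848113)(484.9) = 618.56 m.
1° of latitude spans πR/180 = 111177 m, so Δφ = 618.56 / 111177 × 3600 = 20.029″.

Δφ = 20.0″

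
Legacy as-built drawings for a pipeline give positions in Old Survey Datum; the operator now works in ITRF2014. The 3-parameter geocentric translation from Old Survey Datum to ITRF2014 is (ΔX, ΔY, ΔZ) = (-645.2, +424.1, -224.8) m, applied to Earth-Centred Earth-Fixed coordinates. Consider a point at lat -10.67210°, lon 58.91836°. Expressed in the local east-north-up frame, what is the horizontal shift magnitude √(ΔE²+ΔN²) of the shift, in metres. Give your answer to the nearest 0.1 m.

At φ = -10.67210°, λ = 58.91836°: sin φ = -0.185188, cos φ = 0.982703, sin λ = 0.856433, cos λ = 0.516259.
ΔE = −sin λ·ΔX + cos λ·ΔY = −(0.856433)·(-645.2) + (0.516259)·(424.1) = 771.52 m.
ΔN = −sin φ cos λ·ΔX − sin φ sin λ·ΔY + cos φ·ΔZ = −(-0.185188)(0.516259)(-645.2) − (-0.185188)(0.856433)(424.1) + (0.982703)(-224.8) = -215.33 m.
Horizontal magnitude = √(ΔE² + ΔN²) = √(771.52² + (-215.33)²) = 801.00 m.

801.0 m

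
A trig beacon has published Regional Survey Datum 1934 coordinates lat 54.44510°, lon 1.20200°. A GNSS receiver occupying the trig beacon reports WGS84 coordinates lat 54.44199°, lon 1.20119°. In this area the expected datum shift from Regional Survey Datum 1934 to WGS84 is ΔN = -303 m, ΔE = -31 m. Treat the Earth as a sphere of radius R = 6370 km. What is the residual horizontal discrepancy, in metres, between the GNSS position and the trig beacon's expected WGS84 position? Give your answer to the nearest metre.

Observed coordinate differences: Δφ = -0.00311°, Δλ = -0.00081°.
Converting to metres (1° lat = 111177 m, cos φ = 0.581483): observed ΔN = -345.8 m, observed ΔE = -52.4 m.
Subtracting the expected shift leaves a residual of -345.8 − (-303) = -42.8 m north and -52.4 − (-31) = -21.4 m east.
Residual distance = √((-42.8)² + (-21.4)²) = 47.8 m.

48 m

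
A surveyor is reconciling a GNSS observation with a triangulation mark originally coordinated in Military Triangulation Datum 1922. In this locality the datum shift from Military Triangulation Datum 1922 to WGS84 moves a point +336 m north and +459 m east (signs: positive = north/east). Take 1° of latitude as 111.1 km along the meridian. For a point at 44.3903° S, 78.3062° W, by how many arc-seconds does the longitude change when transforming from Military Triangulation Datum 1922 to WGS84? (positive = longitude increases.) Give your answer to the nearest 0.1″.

Δλ = 20.8″

At latitude -44.3903°, cos φ = 0.714591.
1° of longitude at this latitude = 111.1 × cos φ = 79.39 km, so Δλ = 459.0 / 79391.1 = 0.0057815° = 20.813″.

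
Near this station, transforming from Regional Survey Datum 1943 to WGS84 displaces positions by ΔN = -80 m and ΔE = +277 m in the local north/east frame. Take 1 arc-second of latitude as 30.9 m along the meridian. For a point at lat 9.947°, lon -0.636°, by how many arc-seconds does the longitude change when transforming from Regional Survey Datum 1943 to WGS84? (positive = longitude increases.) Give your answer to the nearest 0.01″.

Δλ = 9.10″

At latitude 9.947°, cos φ = 0.984968.
1″ of longitude at this latitude = 30.90 × cos φ = 30.4355 m, so Δλ = 277.0 / 30.4355 = 9.101″.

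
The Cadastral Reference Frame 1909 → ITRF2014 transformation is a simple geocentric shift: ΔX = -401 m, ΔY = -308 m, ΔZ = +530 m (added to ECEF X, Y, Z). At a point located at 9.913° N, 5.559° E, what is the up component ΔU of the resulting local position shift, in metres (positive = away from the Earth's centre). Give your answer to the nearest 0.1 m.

ΔU = -331.3 m

At φ = 9.913°, λ = 5.559°: sin φ = 0.172153, cos φ = 0.985070, sin λ = 0.096871, cos λ = 0.995297.
ΔU = cos φ cos λ·ΔX + cos φ sin λ·ΔY + sin φ·ΔZ = (0.985070)(0.995297)(-401) + (0.985070)(0.096871)(-308) + (0.172153)(530) = -331.31 m.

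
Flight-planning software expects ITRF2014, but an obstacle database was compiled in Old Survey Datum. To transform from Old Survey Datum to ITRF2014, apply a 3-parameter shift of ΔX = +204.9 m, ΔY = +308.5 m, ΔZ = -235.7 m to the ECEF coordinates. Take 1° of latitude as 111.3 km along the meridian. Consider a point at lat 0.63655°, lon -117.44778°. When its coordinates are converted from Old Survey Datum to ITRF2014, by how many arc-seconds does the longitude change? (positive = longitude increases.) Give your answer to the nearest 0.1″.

Δλ = 1.3″

sin φ = 0.011110, cos φ = 0.999938, sin λ = -0.887431, cos λ = -0.460940.
East component: ΔE = −sin λ·ΔX + cos λ·ΔY = −(-0.887431)(204.9) + (-0.460940)(308.5) = 39.63 m.
1° of latitude spans 111300 m; at latitude φ, 1° of longitude spans that × cos φ = 111293.1 m, so Δλ = 39.63 / 111293.1 × 3600 = 1.282″.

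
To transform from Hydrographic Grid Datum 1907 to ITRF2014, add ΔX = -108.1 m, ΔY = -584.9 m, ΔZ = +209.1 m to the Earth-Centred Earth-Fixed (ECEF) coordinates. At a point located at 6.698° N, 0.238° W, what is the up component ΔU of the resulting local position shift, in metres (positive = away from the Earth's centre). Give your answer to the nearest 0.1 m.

ΔU = -80.6 m

The local up (radial) axis is (cos φ cos λ, cos φ sin λ, sin φ), giving ΔU = -107.361 + 2.413 + 24.389 = -80.56 m.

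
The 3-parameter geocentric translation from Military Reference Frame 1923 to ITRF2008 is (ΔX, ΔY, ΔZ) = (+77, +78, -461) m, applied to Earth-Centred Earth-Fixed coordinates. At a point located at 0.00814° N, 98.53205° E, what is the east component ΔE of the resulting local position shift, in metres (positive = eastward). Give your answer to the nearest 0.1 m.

ΔE = -87.7 m

The local east axis at (φ, λ) is (−sin λ, cos λ, 0), so ΔE = −sin(98.53205°)·77 + cos(98.53205°)·78 = -87.72 m.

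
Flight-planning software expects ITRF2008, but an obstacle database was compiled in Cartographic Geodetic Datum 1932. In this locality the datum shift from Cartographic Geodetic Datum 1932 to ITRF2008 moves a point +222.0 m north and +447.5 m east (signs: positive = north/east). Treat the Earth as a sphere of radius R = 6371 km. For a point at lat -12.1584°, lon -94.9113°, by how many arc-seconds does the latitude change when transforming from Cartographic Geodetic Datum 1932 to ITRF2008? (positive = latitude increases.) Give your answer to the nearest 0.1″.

Δφ = 7.2″

On a sphere of radius R, 1 rad of latitude = R, so Δφ = ΔN / R = 222.0 / 6371000 = 3.4845e-05 rad = 7.187″.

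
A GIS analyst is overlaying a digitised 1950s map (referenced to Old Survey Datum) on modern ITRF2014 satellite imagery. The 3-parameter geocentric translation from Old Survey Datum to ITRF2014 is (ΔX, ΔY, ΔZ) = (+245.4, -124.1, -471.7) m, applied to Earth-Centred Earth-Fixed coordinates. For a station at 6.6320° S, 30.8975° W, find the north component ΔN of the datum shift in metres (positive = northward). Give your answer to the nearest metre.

ΔN = -437 m

At φ = -6.6320°, λ = -30.8975°: sin φ = -0.115492, cos φ = 0.993308, sin λ = -0.513504, cos λ = 0.858087.
ΔN = −sin φ cos λ·ΔX − sin φ sin λ·ΔY + cos φ·ΔZ = −(-0.115492)(0.858087)(245.4) − (-0.115492)(-0.513504)(-124.1) + (0.993308)(-471.7) = -436.86 m.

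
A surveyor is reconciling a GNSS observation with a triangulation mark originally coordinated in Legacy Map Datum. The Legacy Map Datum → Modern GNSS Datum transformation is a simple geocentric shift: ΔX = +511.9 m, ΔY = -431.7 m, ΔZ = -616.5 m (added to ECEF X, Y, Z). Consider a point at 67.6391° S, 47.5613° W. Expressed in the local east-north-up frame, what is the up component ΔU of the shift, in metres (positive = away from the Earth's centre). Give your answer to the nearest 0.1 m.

At φ = -67.6391°, λ = -47.5613°: sin φ = -0.924806, cos φ = 0.380439, sin λ = -0.738000, cos λ = 0.674801.
ΔU = cos φ cos λ·ΔX + cos φ sin λ·ΔY + sin φ·ΔZ = (0.380439)(0.674801)(511.9) + (0.380439)(-0.738000)(-431.7) + (-0.924806)(-616.5) = 822.76 m.

ΔU = 822.8 m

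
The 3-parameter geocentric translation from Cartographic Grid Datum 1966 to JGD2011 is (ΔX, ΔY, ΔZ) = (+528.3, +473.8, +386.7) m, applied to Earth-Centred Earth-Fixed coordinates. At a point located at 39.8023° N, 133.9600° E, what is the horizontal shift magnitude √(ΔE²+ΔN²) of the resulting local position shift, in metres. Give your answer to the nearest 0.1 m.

775.4 m

At φ = 39.8023°, λ = 133.9600°: sin φ = 0.640141, cos φ = 0.768258, sin λ = 0.719825, cos λ = -0.694156.
ΔE = −sin λ·ΔX + cos λ·ΔY = −(0.719825)·(528.3) + (-0.694156)·(473.8) = -709.17 m.
ΔN = −sin φ cos λ·ΔX − sin φ sin λ·ΔY + cos φ·ΔZ = −(0.640141)(-0.694156)(528.3) − (0.640141)(0.719825)(473.8) + (0.768258)(386.7) = 313.52 m.
Horizontal magnitude = √(ΔE² + ΔN²) = √((-709.17)² + 313.52²) = 775.38 m.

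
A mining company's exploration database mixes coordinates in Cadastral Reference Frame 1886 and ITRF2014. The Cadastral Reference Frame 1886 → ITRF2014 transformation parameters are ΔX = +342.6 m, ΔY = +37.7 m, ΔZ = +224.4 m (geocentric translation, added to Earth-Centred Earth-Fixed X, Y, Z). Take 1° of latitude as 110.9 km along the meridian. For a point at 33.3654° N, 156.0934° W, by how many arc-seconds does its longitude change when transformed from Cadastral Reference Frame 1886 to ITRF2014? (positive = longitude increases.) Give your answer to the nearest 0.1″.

sin φ = 0.549976, cos φ = 0.835180, sin λ = -0.405247, cos λ = -0.914207.
East component: ΔE = −sin λ·ΔX + cos λ·ΔY = −(-0.405247)(342.6) + (-0.914207)(37.7) = 104.37 m.
1° of latitude spans 110900 m; at latitude φ, 1° of longitude spans that × cos φ = 92621.5 m, so Δλ = 104.37 / 92621.5 × 3600 = 4.057″.

Δλ = 4.1″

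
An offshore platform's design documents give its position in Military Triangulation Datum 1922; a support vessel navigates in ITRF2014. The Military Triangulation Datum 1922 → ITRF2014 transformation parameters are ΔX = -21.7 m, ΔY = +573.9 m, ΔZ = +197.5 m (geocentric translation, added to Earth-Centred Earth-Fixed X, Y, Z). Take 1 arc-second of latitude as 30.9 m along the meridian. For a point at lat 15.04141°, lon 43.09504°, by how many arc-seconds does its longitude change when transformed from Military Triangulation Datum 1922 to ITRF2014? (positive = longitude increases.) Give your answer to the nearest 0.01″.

sin φ = 0.259517, cos φ = 0.965739, sin λ = 0.683211, cos λ = 0.730221.
East component: ΔE = −sin λ·ΔX + cos λ·ΔY = −(0.683211)(-21.7) + (0.730221)(573.9) = 433.90 m.
1° of latitude spans 3600 × 30.90 = 111240 m; at latitude φ, 1° of longitude spans that × cos φ = 107428.8 m, so Δλ = 433.90 / 107428.8 × 3600 = 14.540″.

Δλ = 14.54″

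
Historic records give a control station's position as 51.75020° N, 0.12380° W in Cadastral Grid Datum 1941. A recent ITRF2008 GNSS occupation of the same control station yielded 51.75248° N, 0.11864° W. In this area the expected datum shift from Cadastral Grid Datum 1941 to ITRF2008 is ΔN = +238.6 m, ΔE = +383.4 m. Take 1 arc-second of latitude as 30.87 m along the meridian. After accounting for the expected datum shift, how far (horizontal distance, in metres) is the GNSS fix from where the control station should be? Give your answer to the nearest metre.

32 m

Observed coordinate differences: Δφ = +0.00228°, Δλ = +0.00516°.
Converting to metres (1° lat = 111132 m, cos φ = 0.619091): observed ΔN = 253.4 m, observed ΔE = 355.0 m.
Subtracting the expected shift leaves a residual of 253.4 − (238.6) = 14.8 m north and 355.0 − (383.4) = -28.4 m east.
Residual distance = √(14.8² + (-28.4)²) = 32.0 m.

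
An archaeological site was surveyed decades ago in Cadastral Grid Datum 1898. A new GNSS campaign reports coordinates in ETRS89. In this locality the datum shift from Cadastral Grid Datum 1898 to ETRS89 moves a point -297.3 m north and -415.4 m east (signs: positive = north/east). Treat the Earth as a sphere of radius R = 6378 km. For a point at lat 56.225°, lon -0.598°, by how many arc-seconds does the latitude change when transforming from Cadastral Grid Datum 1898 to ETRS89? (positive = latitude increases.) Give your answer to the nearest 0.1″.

Δφ = -9.6″

On a sphere of radius R, 1 rad of latitude = R, so Δφ = ΔN / R = -297.3 / 6378000 = -4.6613e-05 rad = -9.615″.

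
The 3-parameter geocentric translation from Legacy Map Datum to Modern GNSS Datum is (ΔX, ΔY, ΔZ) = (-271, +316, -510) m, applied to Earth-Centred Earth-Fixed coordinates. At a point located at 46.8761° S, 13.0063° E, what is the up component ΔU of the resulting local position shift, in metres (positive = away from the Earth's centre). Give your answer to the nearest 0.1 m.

The local up (radial) axis is (cos φ cos λ, cos φ sin λ, sin φ), giving ΔU = -180.497 + 48.615 + 372.237 = 240.36 m.

ΔU = 240.4 m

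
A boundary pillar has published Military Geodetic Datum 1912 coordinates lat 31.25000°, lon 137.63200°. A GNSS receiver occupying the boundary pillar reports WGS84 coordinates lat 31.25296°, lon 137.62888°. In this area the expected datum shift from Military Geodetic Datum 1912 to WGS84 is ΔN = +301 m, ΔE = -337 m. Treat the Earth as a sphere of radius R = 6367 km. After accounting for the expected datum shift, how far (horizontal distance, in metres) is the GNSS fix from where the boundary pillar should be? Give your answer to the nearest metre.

49 m

Observed coordinate differences: Δφ = +0.00296°, Δλ = -0.00312°.
Converting to metres (1° lat = 111125 m, cos φ = 0.854912): observed ΔN = 328.9 m, observed ΔE = -296.4 m.
Subtracting the expected shift leaves a residual of 328.9 − (301) = 27.9 m north and -296.4 − (-337) = 40.6 m east.
Residual distance = √(27.9² + 40.6²) = 49.3 m.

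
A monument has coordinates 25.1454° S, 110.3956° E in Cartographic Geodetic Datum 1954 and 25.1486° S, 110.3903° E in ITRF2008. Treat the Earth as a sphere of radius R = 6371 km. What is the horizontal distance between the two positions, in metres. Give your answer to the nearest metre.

Δφ = -25.1486° − -25.1454° = -0.0032°; Δλ = 110.3903° − 110.3956° = -0.0053°.
1° along a meridian = πR/180 = 111195 m.
ΔN = Δφ × 111195 = -355.8 m; ΔE = Δλ × 111195 × cos(-25.1454°) = -0.0053 × 111195 × 0.905232 = -533.5 m.
Distance = √(ΔE² + ΔN²) = √((-533.5)² + (-355.8)²) = 641.3 m.

641 m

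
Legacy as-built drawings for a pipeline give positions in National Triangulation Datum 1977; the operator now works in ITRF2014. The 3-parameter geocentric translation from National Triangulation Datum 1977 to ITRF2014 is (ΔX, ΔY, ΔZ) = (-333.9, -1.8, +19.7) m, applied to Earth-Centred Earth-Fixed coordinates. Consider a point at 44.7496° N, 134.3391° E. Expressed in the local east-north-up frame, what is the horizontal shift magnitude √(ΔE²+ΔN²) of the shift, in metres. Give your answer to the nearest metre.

At φ = 44.7496°, λ = 134.3391°: sin φ = 0.704010, cos φ = 0.710190, sin λ = 0.715216, cos λ = -0.698904.
ΔE = −sin λ·ΔX + cos λ·ΔY = −(0.715216)·(-333.9) + (-0.698904)·(-1.8) = 240.07 m.
ΔN = −sin φ cos λ·ΔX − sin φ sin λ·ΔY + cos φ·ΔZ = −(0.704010)(-0.698904)(-333.9) − (0.704010)(0.715216)(-1.8) + (0.710190)(19.7) = -149.39 m.
Horizontal magnitude = √(ΔE² + ΔN²) = √(240.07² + (-149.39)²) = 282.76 m.

283 m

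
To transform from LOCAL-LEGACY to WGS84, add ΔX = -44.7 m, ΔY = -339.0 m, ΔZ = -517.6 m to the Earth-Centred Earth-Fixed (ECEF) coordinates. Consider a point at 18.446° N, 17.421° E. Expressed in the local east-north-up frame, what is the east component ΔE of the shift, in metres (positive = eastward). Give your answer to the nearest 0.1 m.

ΔE = -310.1 m

The local east axis at (φ, λ) is (−sin λ, cos λ, 0), so ΔE = −sin(17.421°)·(-44.7) + cos(17.421°)·(-339.0) = -310.07 m.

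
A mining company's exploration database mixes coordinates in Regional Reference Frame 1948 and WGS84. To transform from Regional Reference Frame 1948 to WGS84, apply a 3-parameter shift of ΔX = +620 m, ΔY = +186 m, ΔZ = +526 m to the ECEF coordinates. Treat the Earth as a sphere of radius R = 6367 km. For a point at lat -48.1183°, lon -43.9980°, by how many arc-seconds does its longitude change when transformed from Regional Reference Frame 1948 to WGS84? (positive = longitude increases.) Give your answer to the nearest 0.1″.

Δλ = 27.4″

sin φ = -0.744525, cos φ = 0.667595, sin λ = -0.694633, cos λ = 0.719364.
East component: ΔE = −sin λ·ΔX + cos λ·ΔY = −(-0.694633)(620) + (0.719364)(186) = 564.47 m.
1° of latitude spans πR/180 = 111125 m; at latitude φ, 1° of longitude spans that × cos φ = 74186.5 m, so Δλ = 564.47 / 74186.5 × 3600 = 27.392″.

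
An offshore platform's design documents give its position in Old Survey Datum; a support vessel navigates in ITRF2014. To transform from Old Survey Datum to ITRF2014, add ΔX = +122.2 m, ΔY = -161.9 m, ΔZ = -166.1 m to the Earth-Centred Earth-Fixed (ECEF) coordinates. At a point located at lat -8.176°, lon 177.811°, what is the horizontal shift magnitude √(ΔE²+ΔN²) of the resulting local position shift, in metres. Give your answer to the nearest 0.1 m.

At φ = -8.176°, λ = 177.811°: sin φ = -0.142214, cos φ = 0.989836, sin λ = 0.038196, cos λ = -0.999270.
ΔE = −sin λ·ΔX + cos λ·ΔY = −(0.038196)·(122.2) + (-0.999270)·(-161.9) = 157.11 m.
ΔN = −sin φ cos λ·ΔX − sin φ sin λ·ΔY + cos φ·ΔZ = −(-0.142214)(-0.999270)(122.2) − (-0.142214)(0.038196)(-161.9) + (0.989836)(-166.1) = -182.66 m.
Horizontal magnitude = √(ΔE² + ΔN²) = √(157.11² + (-182.66)²) = 240.93 m.

240.9 m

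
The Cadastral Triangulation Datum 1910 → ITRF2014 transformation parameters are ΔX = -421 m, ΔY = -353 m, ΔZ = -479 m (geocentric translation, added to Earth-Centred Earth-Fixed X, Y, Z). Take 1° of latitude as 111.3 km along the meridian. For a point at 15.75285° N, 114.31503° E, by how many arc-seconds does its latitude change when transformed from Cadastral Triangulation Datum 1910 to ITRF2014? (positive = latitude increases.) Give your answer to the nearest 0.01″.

sin φ = 0.271488, cos φ = 0.962442, sin λ = 0.911295, cos λ = -0.411753.
North component: ΔN = −sin φ cos λ·ΔX − sin φ sin λ·ΔY + cos φ·ΔZ = −(0.271488)(-0.411753)(-421) − (0.271488)(0.911295)(-353) + (0.962442)(-479) = -420.74 m.
1° of latitude spans 111300 m, so Δφ = -420.74 / 111300 × 3600 = -13.609″.

Δφ = -13.61″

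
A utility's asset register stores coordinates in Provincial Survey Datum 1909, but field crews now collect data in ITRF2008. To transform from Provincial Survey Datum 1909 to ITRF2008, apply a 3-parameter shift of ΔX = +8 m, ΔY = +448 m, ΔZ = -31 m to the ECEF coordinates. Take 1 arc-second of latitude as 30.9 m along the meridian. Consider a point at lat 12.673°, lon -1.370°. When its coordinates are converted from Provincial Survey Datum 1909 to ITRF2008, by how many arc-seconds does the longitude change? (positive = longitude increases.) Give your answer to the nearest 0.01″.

sin φ = 0.219386, cos φ = 0.975638, sin λ = -0.023909, cos λ = 0.999714.
East component: ΔE = −sin λ·ΔX + cos λ·ΔY = −(-0.023909)(8) + (0.999714)(448) = 448.06 m.
1° of latitude spans 3600 × 30.90 = 111240 m; at latitude φ, 1° of longitude spans that × cos φ = 108530.0 m, so Δλ = 448.06 / 108530.0 × 3600 = 14.863″.

Δλ = 14.86″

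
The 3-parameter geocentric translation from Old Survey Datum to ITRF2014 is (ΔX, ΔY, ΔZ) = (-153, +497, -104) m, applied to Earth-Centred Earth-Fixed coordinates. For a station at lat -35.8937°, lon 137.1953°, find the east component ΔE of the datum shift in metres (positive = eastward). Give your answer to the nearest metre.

ΔE = -261 m

The local east axis at (φ, λ) is (−sin λ, cos λ, 0), so ΔE = −sin(137.1953°)·(-153) + cos(137.1953°)·497 = -260.67 m.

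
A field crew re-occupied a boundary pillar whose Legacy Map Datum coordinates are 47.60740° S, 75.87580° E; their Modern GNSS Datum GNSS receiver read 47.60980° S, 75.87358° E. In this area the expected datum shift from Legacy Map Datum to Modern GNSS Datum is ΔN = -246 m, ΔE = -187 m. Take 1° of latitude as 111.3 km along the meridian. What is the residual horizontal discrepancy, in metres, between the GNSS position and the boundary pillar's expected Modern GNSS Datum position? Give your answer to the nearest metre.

29 m

Observed coordinate differences: Δφ = -0.00240°, Δλ = -0.00222°.
Converting to metres (1° lat = 111300 m, cos φ = 0.674207): observed ΔN = -267.1 m, observed ΔE = -166.6 m.
Subtracting the expected shift leaves a residual of -267.1 − (-246) = -21.1 m north and -166.6 − (-187) = 20.4 m east.
Residual distance = √((-21.1)² + 20.4²) = 29.4 m.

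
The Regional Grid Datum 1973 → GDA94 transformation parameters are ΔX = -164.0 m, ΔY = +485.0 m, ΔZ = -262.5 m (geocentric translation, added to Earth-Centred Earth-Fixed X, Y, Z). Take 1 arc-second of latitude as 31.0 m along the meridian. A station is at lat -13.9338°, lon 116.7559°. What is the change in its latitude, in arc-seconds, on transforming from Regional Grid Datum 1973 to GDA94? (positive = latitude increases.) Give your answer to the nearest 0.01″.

Δφ = -4.28″

sin φ = -0.240801, cos φ = 0.970575, sin λ = 0.892933, cos λ = -0.450190.
North component: ΔN = −sin φ cos λ·ΔX − sin φ sin λ·ΔY + cos φ·ΔZ = −(-0.240801)(-0.450190)(-164.0) − (-0.240801)(0.892933)(485.0) + (0.970575)(-262.5) = -132.71 m.
1° of latitude spans 3600 × 31.00 = 111600 m, so Δφ = -132.71 / 111600 × 3600 = -4.281″.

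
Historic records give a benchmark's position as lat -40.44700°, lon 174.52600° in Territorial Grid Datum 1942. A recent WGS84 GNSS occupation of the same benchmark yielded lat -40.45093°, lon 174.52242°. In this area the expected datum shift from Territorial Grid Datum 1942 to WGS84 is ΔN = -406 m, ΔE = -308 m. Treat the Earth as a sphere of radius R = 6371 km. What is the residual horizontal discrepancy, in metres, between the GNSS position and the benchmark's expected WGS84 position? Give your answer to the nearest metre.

31 m

Observed coordinate differences: Δφ = -0.00393°, Δλ = -0.00358°.
Converting to metres (1° lat = 111195 m, cos φ = 0.761006): observed ΔN = -437.0 m, observed ΔE = -302.9 m.
Subtracting the expected shift leaves a residual of -437.0 − (-406) = -31.0 m north and -302.9 − (-308) = 5.1 m east.
Residual distance = √((-31.0)² + 5.1²) = 31.4 m.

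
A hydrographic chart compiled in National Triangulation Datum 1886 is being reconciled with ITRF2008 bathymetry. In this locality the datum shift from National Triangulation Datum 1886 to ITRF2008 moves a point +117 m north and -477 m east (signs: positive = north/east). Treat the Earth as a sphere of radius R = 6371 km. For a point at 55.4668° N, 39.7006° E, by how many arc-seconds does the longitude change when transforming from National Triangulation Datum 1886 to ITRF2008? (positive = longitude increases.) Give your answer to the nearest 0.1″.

At latitude 55.4668°, cos φ = 0.566884.
One radian of longitude at latitude φ spans R cos φ, so Δλ = ΔE / (R cos φ) = -477.0 / (6371000 × 0.566884) = -1.3207e-04 rad = -27.242″.

Δλ = -27.2″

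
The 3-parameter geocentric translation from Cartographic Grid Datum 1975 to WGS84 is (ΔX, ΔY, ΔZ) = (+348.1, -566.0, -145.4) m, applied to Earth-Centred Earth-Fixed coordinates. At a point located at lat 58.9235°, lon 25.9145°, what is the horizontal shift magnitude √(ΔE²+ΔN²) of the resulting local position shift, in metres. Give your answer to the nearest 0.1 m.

The local east axis at (φ, λ) is (−sin λ, cos λ, 0), so ΔE = −sin(25.9145°)·348.1 + cos(25.9145°)·(-566.0) = -661.22 m.
The local north axis is (−sin φ cos λ, −sin φ sin λ, cos φ), giving ΔN = -268.161 + 211.857 − 75.053 = -131.36 m.
Horizontal magnitude = √(ΔE² + ΔN²) = √((-661.22)² + (-131.36)²) = 674.14 m.

674.1 m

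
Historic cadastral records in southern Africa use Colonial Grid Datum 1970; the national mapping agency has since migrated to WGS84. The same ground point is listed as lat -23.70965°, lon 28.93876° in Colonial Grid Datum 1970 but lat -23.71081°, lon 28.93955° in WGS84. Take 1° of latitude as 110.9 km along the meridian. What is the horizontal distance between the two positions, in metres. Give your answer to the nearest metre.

152 m

Δφ = -23.71081° − -23.70965° = -0.00116°; Δλ = 28.93955° − 28.93876° = +0.00079°.
ΔN = Δφ × 110900 = -128.6 m; ΔE = Δλ × 110900 × cos(-23.70965°) = +0.00079 × 110900 × 0.915595 = 80.2 m.
Distance = √(ΔE² + ΔN²) = √(80.2² + (-128.6)²) = 151.6 m.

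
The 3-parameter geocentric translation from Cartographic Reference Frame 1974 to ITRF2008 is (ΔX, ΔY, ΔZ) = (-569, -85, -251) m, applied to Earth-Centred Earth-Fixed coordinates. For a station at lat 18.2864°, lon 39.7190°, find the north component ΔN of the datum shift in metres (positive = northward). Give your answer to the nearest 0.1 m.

ΔN = -84.0 m

The local north axis is (−sin φ cos λ, −sin φ sin λ, cos φ), giving ΔN = 137.326 + 17.043 − 238.324 = -83.96 m.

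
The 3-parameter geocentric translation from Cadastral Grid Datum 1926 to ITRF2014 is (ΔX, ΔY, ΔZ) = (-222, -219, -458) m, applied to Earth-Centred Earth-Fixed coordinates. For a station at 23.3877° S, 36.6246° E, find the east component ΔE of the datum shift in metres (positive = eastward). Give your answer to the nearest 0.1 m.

ΔE = -43.3 m

At φ = -23.3877°, λ = 36.6246°: sin φ = -0.396951, cos φ = 0.917840, sin λ = 0.596570, cos λ = 0.802561.
ΔE = −sin λ·ΔX + cos λ·ΔY = −(0.596570)·(-222) + (0.802561)·(-219) = -43.32 m.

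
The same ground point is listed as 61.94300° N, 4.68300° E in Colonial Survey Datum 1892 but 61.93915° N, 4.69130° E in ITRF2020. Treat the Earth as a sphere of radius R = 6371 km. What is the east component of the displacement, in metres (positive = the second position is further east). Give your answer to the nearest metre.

Δφ = 61.93915° − 61.94300° = -0.00385°; Δλ = 4.69130° − 4.68300° = +0.00830°.
1° along a meridian = πR/180 = 111195 m.
ΔN = Δφ × 111195 = -428.1 m; ΔE = Δλ × 111195 × cos(61.94300°) = +0.00830 × 111195 × 0.470350 = 434.1 m.

ΔE = 434 m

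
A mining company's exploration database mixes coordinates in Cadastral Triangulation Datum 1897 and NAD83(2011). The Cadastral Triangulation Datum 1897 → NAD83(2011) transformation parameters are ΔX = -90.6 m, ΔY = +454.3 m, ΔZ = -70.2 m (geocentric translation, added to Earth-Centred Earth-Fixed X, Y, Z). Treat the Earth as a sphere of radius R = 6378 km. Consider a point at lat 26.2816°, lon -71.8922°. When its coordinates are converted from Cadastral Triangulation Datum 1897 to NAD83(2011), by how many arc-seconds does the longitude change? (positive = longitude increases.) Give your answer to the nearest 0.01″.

Δλ = 1.99″

sin φ = 0.442783, cos φ = 0.896629, sin λ = -0.950473, cos λ = 0.310806.
East component: ΔE = −sin λ·ΔX + cos λ·ΔY = −(-0.950473)(-90.6) + (0.310806)(454.3) = 55.09 m.
1° of latitude spans πR/180 = 111317 m; at latitude φ, 1° of longitude spans that × cos φ = 99810.1 m, so Δλ = 55.09 / 99810.1 × 3600 = 1.987″.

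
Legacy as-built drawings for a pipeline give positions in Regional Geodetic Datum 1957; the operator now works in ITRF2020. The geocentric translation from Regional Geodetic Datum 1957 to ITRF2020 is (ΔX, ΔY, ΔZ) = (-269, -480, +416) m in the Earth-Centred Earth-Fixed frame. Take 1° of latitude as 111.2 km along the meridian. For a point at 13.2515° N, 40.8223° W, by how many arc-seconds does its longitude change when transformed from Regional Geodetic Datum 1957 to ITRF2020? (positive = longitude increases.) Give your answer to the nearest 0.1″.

Δλ = -17.9″

sin φ = 0.229226, cos φ = 0.973373, sin λ = -0.653715, cos λ = 0.756741.
East component: ΔE = −sin λ·ΔX + cos λ·ΔY = −(-0.653715)(-269) + (0.756741)(-480) = -539.08 m.
1° of latitude spans 111200 m; at latitude φ, 1° of longitude spans that × cos φ = 108239.1 m, so Δλ = -539.08 / 108239.1 × 3600 = -17.930″.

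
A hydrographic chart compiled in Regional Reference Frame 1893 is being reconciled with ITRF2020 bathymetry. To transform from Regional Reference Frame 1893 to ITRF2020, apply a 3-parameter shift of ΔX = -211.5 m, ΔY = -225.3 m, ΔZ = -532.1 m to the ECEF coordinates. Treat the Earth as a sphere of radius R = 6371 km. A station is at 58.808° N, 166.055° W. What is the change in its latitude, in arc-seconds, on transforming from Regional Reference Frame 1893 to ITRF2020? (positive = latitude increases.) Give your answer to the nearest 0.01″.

sin φ = 0.855437, cos φ = 0.517908, sin λ = -0.240990, cos λ = -0.970528.
North component: ΔN = −sin φ cos λ·ΔX − sin φ sin λ·ΔY + cos φ·ΔZ = −(0.855437)(-0.970528)(-211.5) − (0.855437)(-0.240990)(-225.3) + (0.517908)(-532.1) = -497.62 m.
1° of latitude spans πR/180 = 111195 m, so Δφ = -497.62 / 111195 × 3600 = -16.111″.

Δφ = -16.11″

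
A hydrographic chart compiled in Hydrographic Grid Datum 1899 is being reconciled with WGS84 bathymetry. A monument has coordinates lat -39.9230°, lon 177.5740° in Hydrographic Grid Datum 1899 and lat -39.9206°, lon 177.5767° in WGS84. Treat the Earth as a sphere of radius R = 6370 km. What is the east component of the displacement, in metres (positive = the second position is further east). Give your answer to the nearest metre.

Δφ = -39.9206° − -39.9230° = +0.0024°; Δλ = 177.5767° − 177.5740° = +0.0027°.
1° along a meridian = πR/180 = 111177 m.
ΔN = Δφ × 111177 = 266.8 m; ΔE = Δλ × 111177 × cos(-39.9230°) = +0.0027 × 111177 × 0.766908 = 230.2 m.

ΔE = 230 m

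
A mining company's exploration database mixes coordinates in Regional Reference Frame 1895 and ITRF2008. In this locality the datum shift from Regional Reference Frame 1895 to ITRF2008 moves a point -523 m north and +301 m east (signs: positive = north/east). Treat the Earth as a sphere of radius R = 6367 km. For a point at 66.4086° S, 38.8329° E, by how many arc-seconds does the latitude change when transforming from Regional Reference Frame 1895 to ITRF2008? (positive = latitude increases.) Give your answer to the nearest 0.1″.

Δφ = -16.9″

On a sphere of radius R, 1 rad of latitude = R, so Δφ = ΔN / R = -523.0 / 6367000 = -8.2142e-05 rad = -16.943″.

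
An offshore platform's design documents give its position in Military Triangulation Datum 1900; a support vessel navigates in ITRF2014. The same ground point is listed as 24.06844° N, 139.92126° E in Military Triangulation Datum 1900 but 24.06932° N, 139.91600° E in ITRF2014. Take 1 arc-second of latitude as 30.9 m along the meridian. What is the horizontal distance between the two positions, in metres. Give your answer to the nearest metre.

Δφ = 24.06932° − 24.06844° = +0.00088°; Δλ = 139.91600° − 139.92126° = -0.00526°.
1° of latitude = 3600 × 30.90 = 111240 m.
ΔN = Δφ × 111240 = 97.9 m; ΔE = Δλ × 111240 × cos(24.06844°) = -0.00526 × 111240 × 0.913059 = -534.3 m.
Distance = √(ΔE² + ΔN²) = √((-534.3)² + 97.9²) = 543.1 m.

543 m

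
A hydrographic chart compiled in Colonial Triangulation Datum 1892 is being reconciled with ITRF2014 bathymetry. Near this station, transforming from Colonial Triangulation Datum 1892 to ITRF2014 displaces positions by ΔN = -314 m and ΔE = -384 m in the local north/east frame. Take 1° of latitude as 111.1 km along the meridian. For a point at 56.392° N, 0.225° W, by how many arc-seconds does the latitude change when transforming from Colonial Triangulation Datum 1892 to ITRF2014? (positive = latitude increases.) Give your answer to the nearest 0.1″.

1° of latitude = 111.1 km, so Δφ = -314.0 / 111100 = -0.0028263° = -10.175″.

Δφ = -10.2″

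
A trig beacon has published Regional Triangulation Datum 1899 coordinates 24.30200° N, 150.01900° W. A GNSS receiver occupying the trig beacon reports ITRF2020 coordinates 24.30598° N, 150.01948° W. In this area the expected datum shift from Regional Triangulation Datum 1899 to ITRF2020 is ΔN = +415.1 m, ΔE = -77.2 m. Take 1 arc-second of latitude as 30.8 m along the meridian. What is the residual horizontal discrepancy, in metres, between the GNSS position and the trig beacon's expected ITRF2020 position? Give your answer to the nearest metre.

39 m

Observed coordinate differences: Δφ = +0.00398°, Δλ = -0.00048°.
Converting to metres (1° lat = 110880 m, cos φ = 0.911389): observed ΔN = 441.3 m, observed ΔE = -48.5 m.
Subtracting the expected shift leaves a residual of 441.3 − (415.1) = 26.2 m north and -48.5 − (-77.2) = 28.7 m east.
Residual distance = √(26.2² + 28.7²) = 38.9 m.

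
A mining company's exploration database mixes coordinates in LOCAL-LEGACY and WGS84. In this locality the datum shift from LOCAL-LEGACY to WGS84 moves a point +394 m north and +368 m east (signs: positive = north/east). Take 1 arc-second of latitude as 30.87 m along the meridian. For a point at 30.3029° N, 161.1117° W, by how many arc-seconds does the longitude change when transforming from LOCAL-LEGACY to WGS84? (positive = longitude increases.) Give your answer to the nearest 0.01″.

At latitude 30.3029°, cos φ = 0.863370.
1″ of longitude at this latitude = 30.87 × cos φ = 26.6522 m, so Δλ = 368.0 / 26.6522 = 13.807″.

Δλ = 13.81″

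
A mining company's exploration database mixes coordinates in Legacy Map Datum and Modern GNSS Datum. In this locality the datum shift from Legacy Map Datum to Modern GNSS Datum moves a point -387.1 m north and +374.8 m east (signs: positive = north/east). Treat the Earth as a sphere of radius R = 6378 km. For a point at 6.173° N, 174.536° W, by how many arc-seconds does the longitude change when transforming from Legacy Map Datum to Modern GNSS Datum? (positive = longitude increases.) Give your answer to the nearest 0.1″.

At latitude 6.173°, cos φ = 0.994202.
One radian of longitude at latitude φ spans R cos φ, so Δλ = ΔE / (R cos φ) = 374.8 / (6378000 × 0.994202) = 5.9107e-05 rad = 12.192″.

Δλ = 12.2″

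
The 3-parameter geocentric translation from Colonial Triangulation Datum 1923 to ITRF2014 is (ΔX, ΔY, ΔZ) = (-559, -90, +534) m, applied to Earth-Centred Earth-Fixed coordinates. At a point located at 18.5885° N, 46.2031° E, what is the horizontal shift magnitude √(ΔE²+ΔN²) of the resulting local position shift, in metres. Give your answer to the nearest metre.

At φ = 18.5885°, λ = 46.2031°: sin φ = 0.318769, cos φ = 0.947832, sin λ = 0.721798, cos λ = 0.692104.
ΔE = −sin λ·ΔX + cos λ·ΔY = −(0.721798)·(-559) + (0.692104)·(-90) = 341.20 m.
ΔN = −sin φ cos λ·ΔX − sin φ sin λ·ΔY + cos φ·ΔZ = −(0.318769)(0.692104)(-559) − (0.318769)(0.721798)(-90) + (0.947832)(534) = 650.18 m.
Horizontal magnitude = √(ΔE² + ΔN²) = √(341.20² + 650.18²) = 734.27 m.

734 m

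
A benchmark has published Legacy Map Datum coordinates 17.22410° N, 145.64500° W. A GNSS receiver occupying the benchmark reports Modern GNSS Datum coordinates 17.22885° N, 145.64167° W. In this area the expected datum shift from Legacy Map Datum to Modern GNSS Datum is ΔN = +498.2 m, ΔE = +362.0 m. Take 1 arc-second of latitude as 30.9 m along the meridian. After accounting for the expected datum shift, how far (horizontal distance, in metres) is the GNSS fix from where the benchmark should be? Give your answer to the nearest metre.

31 m

Observed coordinate differences: Δφ = +0.00475°, Δλ = +0.00333°.
Converting to metres (1° lat = 111240 m, cos φ = 0.955154): observed ΔN = 528.4 m, observed ΔE = 353.8 m.
Subtracting the expected shift leaves a residual of 528.4 − (498.2) = 30.2 m north and 353.8 − (362.0) = -8.2 m east.
Residual distance = √(30.2² + (-8.2)²) = 31.3 m.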